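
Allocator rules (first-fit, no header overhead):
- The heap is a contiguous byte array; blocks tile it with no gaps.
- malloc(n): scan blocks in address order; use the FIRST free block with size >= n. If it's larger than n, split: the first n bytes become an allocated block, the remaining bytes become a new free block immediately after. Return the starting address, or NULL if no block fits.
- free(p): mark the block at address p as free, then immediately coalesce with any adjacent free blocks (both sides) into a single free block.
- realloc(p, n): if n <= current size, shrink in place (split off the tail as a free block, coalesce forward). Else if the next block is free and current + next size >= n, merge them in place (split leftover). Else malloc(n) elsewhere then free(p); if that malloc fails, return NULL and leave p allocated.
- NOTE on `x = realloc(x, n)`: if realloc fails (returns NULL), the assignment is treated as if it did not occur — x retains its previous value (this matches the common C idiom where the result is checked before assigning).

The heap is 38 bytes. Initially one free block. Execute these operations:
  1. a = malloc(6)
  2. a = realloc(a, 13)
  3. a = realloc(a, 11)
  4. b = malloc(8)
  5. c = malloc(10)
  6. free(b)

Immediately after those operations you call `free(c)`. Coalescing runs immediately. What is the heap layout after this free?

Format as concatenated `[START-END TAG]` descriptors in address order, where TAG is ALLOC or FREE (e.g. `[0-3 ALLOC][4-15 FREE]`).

Op 1: a = malloc(6) -> a = 0; heap: [0-5 ALLOC][6-37 FREE]
Op 2: a = realloc(a, 13) -> a = 0; heap: [0-12 ALLOC][13-37 FREE]
Op 3: a = realloc(a, 11) -> a = 0; heap: [0-10 ALLOC][11-37 FREE]
Op 4: b = malloc(8) -> b = 11; heap: [0-10 ALLOC][11-18 ALLOC][19-37 FREE]
Op 5: c = malloc(10) -> c = 19; heap: [0-10 ALLOC][11-18 ALLOC][19-28 ALLOC][29-37 FREE]
Op 6: free(b) -> (freed b); heap: [0-10 ALLOC][11-18 FREE][19-28 ALLOC][29-37 FREE]
free(c): c = 19 -> block [19-28 ALLOC]; mark free, coalesce with adjacent free neighbors -> [0-10 ALLOC][11-37 FREE]

Answer: [0-10 ALLOC][11-37 FREE]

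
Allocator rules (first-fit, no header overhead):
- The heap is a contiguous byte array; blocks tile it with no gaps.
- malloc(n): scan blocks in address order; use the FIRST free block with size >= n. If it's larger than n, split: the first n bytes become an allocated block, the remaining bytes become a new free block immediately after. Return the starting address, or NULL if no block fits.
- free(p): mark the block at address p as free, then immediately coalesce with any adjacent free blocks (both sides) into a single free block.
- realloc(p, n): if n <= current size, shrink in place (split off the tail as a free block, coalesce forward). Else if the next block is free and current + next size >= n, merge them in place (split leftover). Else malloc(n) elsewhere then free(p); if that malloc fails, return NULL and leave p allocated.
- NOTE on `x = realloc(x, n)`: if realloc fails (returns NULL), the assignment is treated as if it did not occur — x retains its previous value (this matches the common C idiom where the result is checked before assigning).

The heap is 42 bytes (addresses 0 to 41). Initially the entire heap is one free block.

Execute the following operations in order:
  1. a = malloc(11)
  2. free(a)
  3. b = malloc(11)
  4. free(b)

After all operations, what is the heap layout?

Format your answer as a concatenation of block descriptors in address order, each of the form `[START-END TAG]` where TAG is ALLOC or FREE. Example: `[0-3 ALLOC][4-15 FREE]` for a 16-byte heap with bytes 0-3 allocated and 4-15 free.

Answer: [0-41 FREE]

Derivation:
Op 1: a = malloc(11) -> a = 0; heap: [0-10 ALLOC][11-41 FREE]
Op 2: free(a) -> (freed a); heap: [0-41 FREE]
Op 3: b = malloc(11) -> b = 0; heap: [0-10 ALLOC][11-41 FREE]
Op 4: free(b) -> (freed b); heap: [0-41 FREE]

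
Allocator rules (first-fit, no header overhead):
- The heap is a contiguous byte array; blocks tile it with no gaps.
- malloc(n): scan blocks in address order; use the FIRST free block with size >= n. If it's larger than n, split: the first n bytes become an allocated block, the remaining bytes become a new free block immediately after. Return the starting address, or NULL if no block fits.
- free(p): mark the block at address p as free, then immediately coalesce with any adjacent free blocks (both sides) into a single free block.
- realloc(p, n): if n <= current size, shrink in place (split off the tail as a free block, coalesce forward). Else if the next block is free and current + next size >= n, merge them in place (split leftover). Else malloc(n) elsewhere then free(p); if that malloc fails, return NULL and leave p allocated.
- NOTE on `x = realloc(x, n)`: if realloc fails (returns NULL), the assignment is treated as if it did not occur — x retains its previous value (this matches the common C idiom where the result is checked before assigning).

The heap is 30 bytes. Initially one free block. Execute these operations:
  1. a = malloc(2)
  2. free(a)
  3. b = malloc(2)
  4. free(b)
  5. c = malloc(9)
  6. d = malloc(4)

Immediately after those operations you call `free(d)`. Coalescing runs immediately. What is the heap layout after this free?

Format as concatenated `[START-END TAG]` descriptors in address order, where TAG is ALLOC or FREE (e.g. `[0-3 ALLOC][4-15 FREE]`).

Op 1: a = malloc(2) -> a = 0; heap: [0-1 ALLOC][2-29 FREE]
Op 2: free(a) -> (freed a); heap: [0-29 FREE]
Op 3: b = malloc(2) -> b = 0; heap: [0-1 ALLOC][2-29 FREE]
Op 4: free(b) -> (freed b); heap: [0-29 FREE]
Op 5: c = malloc(9) -> c = 0; heap: [0-8 ALLOC][9-29 FREE]
Op 6: d = malloc(4) -> d = 9; heap: [0-8 ALLOC][9-12 ALLOC][13-29 FREE]
free(d): d = 9 -> block [9-12 ALLOC]; mark free, coalesce with adjacent free neighbors -> [0-8 ALLOC][9-29 FREE]

Answer: [0-8 ALLOC][9-29 FREE]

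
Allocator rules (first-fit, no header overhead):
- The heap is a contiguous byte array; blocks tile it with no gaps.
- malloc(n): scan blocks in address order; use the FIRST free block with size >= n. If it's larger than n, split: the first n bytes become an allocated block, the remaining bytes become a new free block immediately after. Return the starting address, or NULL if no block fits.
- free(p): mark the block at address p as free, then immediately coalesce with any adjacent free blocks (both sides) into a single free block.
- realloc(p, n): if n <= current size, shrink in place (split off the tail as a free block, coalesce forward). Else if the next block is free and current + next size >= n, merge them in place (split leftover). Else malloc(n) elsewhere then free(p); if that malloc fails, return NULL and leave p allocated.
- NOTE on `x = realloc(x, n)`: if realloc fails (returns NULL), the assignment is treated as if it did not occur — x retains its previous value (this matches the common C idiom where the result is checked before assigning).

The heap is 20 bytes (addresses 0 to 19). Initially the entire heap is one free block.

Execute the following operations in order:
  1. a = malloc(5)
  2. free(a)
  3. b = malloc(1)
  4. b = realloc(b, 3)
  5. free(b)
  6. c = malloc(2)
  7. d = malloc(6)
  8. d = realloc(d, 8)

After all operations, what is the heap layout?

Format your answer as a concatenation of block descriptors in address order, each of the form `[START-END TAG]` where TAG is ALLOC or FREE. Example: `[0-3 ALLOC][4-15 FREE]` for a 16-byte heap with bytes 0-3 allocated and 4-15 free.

Op 1: a = malloc(5) -> a = 0; heap: [0-4 ALLOC][5-19 FREE]
Op 2: free(a) -> (freed a); heap: [0-19 FREE]
Op 3: b = malloc(1) -> b = 0; heap: [0-0 ALLOC][1-19 FREE]
Op 4: b = realloc(b, 3) -> b = 0; heap: [0-2 ALLOC][3-19 FREE]
Op 5: free(b) -> (freed b); heap: [0-19 FREE]
Op 6: c = malloc(2) -> c = 0; heap: [0-1 ALLOC][2-19 FREE]
Op 7: d = malloc(6) -> d = 2; heap: [0-1 ALLOC][2-7 ALLOC][8-19 FREE]
Op 8: d = realloc(d, 8) -> d = 2; heap: [0-1 ALLOC][2-9 ALLOC][10-19 FREE]

Answer: [0-1 ALLOC][2-9 ALLOC][10-19 FREE]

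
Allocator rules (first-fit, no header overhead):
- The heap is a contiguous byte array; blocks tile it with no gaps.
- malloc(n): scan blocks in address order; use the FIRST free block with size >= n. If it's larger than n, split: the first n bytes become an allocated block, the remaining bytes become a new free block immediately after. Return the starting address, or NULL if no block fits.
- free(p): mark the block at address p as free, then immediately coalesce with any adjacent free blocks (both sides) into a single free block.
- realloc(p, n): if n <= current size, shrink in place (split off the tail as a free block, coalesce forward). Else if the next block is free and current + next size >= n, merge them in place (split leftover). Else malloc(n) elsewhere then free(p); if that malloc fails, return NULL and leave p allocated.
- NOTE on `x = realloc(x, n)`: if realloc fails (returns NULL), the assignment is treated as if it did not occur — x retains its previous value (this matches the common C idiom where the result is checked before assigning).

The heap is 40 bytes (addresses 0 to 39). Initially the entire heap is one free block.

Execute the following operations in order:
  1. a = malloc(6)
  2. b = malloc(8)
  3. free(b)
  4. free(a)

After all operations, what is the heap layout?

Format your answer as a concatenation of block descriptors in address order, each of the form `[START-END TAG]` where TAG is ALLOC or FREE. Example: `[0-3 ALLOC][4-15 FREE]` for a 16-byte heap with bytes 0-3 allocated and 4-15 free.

Op 1: a = malloc(6) -> a = 0; heap: [0-5 ALLOC][6-39 FREE]
Op 2: b = malloc(8) -> b = 6; heap: [0-5 ALLOC][6-13 ALLOC][14-39 FREE]
Op 3: free(b) -> (freed b); heap: [0-5 ALLOC][6-39 FREE]
Op 4: free(a) -> (freed a); heap: [0-39 FREE]

Answer: [0-39 FREE]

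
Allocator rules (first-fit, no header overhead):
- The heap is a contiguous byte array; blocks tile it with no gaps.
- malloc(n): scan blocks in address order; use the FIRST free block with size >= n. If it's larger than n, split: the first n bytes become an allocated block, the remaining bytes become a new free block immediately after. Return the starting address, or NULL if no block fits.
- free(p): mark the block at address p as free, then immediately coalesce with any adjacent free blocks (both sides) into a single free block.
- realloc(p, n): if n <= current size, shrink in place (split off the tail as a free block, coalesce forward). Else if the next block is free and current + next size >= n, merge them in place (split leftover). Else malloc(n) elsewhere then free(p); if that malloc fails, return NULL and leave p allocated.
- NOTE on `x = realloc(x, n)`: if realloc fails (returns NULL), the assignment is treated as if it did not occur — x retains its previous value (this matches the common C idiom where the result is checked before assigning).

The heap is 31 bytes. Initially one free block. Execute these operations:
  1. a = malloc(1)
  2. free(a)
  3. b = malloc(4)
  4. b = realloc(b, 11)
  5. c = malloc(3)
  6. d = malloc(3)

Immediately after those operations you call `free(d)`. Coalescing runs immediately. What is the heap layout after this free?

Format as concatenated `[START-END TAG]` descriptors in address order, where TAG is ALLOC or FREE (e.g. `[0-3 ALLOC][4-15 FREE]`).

Op 1: a = malloc(1) -> a = 0; heap: [0-0 ALLOC][1-30 FREE]
Op 2: free(a) -> (freed a); heap: [0-30 FREE]
Op 3: b = malloc(4) -> b = 0; heap: [0-3 ALLOC][4-30 FREE]
Op 4: b = realloc(b, 11) -> b = 0; heap: [0-10 ALLOC][11-30 FREE]
Op 5: c = malloc(3) -> c = 11; heap: [0-10 ALLOC][11-13 ALLOC][14-30 FREE]
Op 6: d = malloc(3) -> d = 14; heap: [0-10 ALLOC][11-13 ALLOC][14-16 ALLOC][17-30 FREE]
free(d): d = 14 -> block [14-16 ALLOC]; mark free, coalesce with adjacent free neighbors -> [0-10 ALLOC][11-13 ALLOC][14-30 FREE]

Answer: [0-10 ALLOC][11-13 ALLOC][14-30 FREE]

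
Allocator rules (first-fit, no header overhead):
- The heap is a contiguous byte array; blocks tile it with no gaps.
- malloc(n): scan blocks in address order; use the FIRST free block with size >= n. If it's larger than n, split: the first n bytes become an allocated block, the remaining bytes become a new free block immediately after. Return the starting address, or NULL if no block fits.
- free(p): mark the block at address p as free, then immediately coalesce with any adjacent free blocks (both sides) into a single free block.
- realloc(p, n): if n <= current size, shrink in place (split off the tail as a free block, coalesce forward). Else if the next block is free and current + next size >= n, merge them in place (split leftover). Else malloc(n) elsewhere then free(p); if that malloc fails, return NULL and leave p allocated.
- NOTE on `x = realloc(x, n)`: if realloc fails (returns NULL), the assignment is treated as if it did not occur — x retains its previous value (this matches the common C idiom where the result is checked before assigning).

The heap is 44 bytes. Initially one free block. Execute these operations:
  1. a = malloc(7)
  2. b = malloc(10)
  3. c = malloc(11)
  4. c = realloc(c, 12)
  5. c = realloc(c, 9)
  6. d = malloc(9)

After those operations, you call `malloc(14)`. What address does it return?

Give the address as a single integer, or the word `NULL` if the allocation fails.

Op 1: a = malloc(7) -> a = 0; heap: [0-6 ALLOC][7-43 FREE]
Op 2: b = malloc(10) -> b = 7; heap: [0-6 ALLOC][7-16 ALLOC][17-43 FREE]
Op 3: c = malloc(11) -> c = 17; heap: [0-6 ALLOC][7-16 ALLOC][17-27 ALLOC][28-43 FREE]
Op 4: c = realloc(c, 12) -> c = 17; heap: [0-6 ALLOC][7-16 ALLOC][17-28 ALLOC][29-43 FREE]
Op 5: c = realloc(c, 9) -> c = 17; heap: [0-6 ALLOC][7-16 ALLOC][17-25 ALLOC][26-43 FREE]
Op 6: d = malloc(9) -> d = 26; heap: [0-6 ALLOC][7-16 ALLOC][17-25 ALLOC][26-34 ALLOC][35-43 FREE]
malloc(14): first-fit scan over [0-6 ALLOC][7-16 ALLOC][17-25 ALLOC][26-34 ALLOC][35-43 FREE] -> NULL

Answer: NULL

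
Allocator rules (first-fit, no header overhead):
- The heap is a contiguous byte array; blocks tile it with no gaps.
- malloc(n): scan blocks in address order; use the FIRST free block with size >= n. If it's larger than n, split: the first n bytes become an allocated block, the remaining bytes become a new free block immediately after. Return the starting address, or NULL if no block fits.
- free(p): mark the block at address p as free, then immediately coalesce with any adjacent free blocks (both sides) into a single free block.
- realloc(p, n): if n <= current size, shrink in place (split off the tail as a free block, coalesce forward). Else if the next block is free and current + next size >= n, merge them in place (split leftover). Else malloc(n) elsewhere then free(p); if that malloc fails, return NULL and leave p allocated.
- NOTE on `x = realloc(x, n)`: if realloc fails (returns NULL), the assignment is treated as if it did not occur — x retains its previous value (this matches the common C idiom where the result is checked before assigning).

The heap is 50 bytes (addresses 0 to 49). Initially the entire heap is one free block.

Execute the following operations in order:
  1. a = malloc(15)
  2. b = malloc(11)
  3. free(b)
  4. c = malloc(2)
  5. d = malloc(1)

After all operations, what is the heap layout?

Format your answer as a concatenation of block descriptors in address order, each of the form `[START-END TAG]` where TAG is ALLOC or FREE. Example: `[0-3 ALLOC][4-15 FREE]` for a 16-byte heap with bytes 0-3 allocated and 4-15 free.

Op 1: a = malloc(15) -> a = 0; heap: [0-14 ALLOC][15-49 FREE]
Op 2: b = malloc(11) -> b = 15; heap: [0-14 ALLOC][15-25 ALLOC][26-49 FREE]
Op 3: free(b) -> (freed b); heap: [0-14 ALLOC][15-49 FREE]
Op 4: c = malloc(2) -> c = 15; heap: [0-14 ALLOC][15-16 ALLOC][17-49 FREE]
Op 5: d = malloc(1) -> d = 17; heap: [0-14 ALLOC][15-16 ALLOC][17-17 ALLOC][18-49 FREE]

Answer: [0-14 ALLOC][15-16 ALLOC][17-17 ALLOC][18-49 FREE]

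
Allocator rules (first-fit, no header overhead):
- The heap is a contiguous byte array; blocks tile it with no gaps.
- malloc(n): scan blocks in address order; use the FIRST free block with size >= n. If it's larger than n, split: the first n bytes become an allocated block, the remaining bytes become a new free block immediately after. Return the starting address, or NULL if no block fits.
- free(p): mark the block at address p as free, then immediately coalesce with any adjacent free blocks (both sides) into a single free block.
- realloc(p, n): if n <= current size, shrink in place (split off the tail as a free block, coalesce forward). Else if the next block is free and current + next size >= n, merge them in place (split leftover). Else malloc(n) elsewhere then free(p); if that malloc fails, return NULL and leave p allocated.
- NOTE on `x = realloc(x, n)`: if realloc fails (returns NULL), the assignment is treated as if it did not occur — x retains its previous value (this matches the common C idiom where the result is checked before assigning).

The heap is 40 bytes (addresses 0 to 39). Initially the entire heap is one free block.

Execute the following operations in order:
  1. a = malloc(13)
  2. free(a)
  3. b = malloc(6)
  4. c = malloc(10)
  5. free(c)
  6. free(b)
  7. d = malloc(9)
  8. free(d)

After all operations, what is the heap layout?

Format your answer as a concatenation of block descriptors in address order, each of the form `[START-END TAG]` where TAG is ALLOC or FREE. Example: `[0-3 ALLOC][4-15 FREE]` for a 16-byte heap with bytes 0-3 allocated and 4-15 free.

Op 1: a = malloc(13) -> a = 0; heap: [0-12 ALLOC][13-39 FREE]
Op 2: free(a) -> (freed a); heap: [0-39 FREE]
Op 3: b = malloc(6) -> b = 0; heap: [0-5 ALLOC][6-39 FREE]
Op 4: c = malloc(10) -> c = 6; heap: [0-5 ALLOC][6-15 ALLOC][16-39 FREE]
Op 5: free(c) -> (freed c); heap: [0-5 ALLOC][6-39 FREE]
Op 6: free(b) -> (freed b); heap: [0-39 FREE]
Op 7: d = malloc(9) -> d = 0; heap: [0-8 ALLOC][9-39 FREE]
Op 8: free(d) -> (freed d); heap: [0-39 FREE]

Answer: [0-39 FREE]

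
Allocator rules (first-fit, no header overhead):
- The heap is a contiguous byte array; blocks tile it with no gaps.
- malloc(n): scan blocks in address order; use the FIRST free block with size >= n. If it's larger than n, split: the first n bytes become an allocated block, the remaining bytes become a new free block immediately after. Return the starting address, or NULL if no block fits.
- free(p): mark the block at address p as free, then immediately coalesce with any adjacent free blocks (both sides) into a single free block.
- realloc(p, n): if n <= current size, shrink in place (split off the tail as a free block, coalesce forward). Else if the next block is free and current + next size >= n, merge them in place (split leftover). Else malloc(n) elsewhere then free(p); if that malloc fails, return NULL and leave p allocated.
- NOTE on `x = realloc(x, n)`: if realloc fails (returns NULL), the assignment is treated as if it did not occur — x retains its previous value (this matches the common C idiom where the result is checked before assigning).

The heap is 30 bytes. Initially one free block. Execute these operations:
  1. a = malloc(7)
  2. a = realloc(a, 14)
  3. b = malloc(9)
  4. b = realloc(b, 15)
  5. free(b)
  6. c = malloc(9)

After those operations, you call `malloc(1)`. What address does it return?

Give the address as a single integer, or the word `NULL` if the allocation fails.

Answer: 23

Derivation:
Op 1: a = malloc(7) -> a = 0; heap: [0-6 ALLOC][7-29 FREE]
Op 2: a = realloc(a, 14) -> a = 0; heap: [0-13 ALLOC][14-29 FREE]
Op 3: b = malloc(9) -> b = 14; heap: [0-13 ALLOC][14-22 ALLOC][23-29 FREE]
Op 4: b = realloc(b, 15) -> b = 14; heap: [0-13 ALLOC][14-28 ALLOC][29-29 FREE]
Op 5: free(b) -> (freed b); heap: [0-13 ALLOC][14-29 FREE]
Op 6: c = malloc(9) -> c = 14; heap: [0-13 ALLOC][14-22 ALLOC][23-29 FREE]
malloc(1): first-fit scan over [0-13 ALLOC][14-22 ALLOC][23-29 FREE] -> 23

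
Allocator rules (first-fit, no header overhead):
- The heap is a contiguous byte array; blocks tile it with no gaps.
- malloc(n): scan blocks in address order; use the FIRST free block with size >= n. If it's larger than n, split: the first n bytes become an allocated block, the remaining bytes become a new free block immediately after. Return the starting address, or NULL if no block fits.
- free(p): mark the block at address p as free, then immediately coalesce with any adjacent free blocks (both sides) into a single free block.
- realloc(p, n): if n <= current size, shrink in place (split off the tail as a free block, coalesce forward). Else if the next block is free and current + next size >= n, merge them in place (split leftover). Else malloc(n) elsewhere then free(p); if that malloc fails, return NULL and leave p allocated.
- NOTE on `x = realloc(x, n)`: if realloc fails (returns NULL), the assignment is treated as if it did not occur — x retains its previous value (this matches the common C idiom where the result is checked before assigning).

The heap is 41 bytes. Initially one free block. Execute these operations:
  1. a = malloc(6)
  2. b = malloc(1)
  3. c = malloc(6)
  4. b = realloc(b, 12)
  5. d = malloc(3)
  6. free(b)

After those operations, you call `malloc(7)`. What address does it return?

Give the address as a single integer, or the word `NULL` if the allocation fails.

Op 1: a = malloc(6) -> a = 0; heap: [0-5 ALLOC][6-40 FREE]
Op 2: b = malloc(1) -> b = 6; heap: [0-5 ALLOC][6-6 ALLOC][7-40 FREE]
Op 3: c = malloc(6) -> c = 7; heap: [0-5 ALLOC][6-6 ALLOC][7-12 ALLOC][13-40 FREE]
Op 4: b = realloc(b, 12) -> b = 13; heap: [0-5 ALLOC][6-6 FREE][7-12 ALLOC][13-24 ALLOC][25-40 FREE]
Op 5: d = malloc(3) -> d = 25; heap: [0-5 ALLOC][6-6 FREE][7-12 ALLOC][13-24 ALLOC][25-27 ALLOC][28-40 FREE]
Op 6: free(b) -> (freed b); heap: [0-5 ALLOC][6-6 FREE][7-12 ALLOC][13-24 FREE][25-27 ALLOC][28-40 FREE]
malloc(7): first-fit scan over [0-5 ALLOC][6-6 FREE][7-12 ALLOC][13-24 FREE][25-27 ALLOC][28-40 FREE] -> 13

Answer: 13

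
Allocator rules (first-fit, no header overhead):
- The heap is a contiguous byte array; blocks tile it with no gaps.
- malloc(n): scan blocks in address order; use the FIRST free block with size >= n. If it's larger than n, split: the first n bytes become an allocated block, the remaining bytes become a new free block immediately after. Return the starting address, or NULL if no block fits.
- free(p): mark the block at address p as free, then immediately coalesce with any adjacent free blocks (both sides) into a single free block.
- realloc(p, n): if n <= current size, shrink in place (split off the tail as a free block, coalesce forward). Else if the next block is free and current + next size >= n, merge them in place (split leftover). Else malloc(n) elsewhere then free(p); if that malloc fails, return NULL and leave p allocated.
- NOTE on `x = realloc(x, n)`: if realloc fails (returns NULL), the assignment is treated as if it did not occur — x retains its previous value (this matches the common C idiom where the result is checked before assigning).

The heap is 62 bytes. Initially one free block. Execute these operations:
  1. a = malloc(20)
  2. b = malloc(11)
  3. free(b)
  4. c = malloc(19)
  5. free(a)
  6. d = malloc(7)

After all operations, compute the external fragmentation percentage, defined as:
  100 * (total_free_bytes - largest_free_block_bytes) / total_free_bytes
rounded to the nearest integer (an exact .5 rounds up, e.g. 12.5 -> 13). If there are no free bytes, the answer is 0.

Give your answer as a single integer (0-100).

Answer: 36

Derivation:
Op 1: a = malloc(20) -> a = 0; heap: [0-19 ALLOC][20-61 FREE]
Op 2: b = malloc(11) -> b = 20; heap: [0-19 ALLOC][20-30 ALLOC][31-61 FREE]
Op 3: free(b) -> (freed b); heap: [0-19 ALLOC][20-61 FREE]
Op 4: c = malloc(19) -> c = 20; heap: [0-19 ALLOC][20-38 ALLOC][39-61 FREE]
Op 5: free(a) -> (freed a); heap: [0-19 FREE][20-38 ALLOC][39-61 FREE]
Op 6: d = malloc(7) -> d = 0; heap: [0-6 ALLOC][7-19 FREE][20-38 ALLOC][39-61 FREE]
Free blocks: [13 23] total_free=36 largest=23 -> 100*(36-23)/36 = 1300/36 ≈ 36.111 -> rounds to 36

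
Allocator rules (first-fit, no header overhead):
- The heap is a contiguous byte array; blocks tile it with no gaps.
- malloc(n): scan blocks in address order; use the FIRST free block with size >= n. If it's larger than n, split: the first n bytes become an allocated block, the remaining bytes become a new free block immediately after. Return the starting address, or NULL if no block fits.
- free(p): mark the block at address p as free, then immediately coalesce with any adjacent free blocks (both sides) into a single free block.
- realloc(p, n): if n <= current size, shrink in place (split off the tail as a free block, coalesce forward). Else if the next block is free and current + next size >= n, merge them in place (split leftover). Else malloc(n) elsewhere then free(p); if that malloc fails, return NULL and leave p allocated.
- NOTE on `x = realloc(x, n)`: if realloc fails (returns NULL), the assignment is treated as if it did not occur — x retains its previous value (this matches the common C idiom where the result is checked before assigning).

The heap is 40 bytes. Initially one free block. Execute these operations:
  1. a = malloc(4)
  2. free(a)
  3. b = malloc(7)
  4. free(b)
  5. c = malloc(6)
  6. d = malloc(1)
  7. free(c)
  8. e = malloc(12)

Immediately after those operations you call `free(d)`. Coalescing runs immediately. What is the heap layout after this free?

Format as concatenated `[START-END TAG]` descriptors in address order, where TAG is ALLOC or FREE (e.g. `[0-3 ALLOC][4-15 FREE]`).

Op 1: a = malloc(4) -> a = 0; heap: [0-3 ALLOC][4-39 FREE]
Op 2: free(a) -> (freed a); heap: [0-39 FREE]
Op 3: b = malloc(7) -> b = 0; heap: [0-6 ALLOC][7-39 FREE]
Op 4: free(b) -> (freed b); heap: [0-39 FREE]
Op 5: c = malloc(6) -> c = 0; heap: [0-5 ALLOC][6-39 FREE]
Op 6: d = malloc(1) -> d = 6; heap: [0-5 ALLOC][6-6 ALLOC][7-39 FREE]
Op 7: free(c) -> (freed c); heap: [0-5 FREE][6-6 ALLOC][7-39 FREE]
Op 8: e = malloc(12) -> e = 7; heap: [0-5 FREE][6-6 ALLOC][7-18 ALLOC][19-39 FREE]
free(d): d = 6 -> block [6-6 ALLOC]; mark free, coalesce with adjacent free neighbors -> [0-6 FREE][7-18 ALLOC][19-39 FREE]

Answer: [0-6 FREE][7-18 ALLOC][19-39 FREE]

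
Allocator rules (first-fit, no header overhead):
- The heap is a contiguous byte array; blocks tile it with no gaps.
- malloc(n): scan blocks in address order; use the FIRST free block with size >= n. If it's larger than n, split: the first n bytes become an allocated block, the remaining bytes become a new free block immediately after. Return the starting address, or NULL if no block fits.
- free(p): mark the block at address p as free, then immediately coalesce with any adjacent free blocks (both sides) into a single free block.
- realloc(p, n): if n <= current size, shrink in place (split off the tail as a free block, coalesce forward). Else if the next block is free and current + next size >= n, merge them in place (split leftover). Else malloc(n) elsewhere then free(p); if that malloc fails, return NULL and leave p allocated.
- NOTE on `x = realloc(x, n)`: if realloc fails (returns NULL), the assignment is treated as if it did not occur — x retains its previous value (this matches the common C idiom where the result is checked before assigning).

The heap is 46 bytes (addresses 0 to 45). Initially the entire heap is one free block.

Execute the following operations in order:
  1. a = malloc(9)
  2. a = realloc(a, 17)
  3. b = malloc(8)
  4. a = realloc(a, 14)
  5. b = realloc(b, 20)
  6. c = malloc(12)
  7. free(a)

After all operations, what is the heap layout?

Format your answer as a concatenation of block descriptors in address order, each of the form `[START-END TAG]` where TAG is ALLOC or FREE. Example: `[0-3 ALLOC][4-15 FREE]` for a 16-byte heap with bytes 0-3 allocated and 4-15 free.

Op 1: a = malloc(9) -> a = 0; heap: [0-8 ALLOC][9-45 FREE]
Op 2: a = realloc(a, 17) -> a = 0; heap: [0-16 ALLOC][17-45 FREE]
Op 3: b = malloc(8) -> b = 17; heap: [0-16 ALLOC][17-24 ALLOC][25-45 FREE]
Op 4: a = realloc(a, 14) -> a = 0; heap: [0-13 ALLOC][14-16 FREE][17-24 ALLOC][25-45 FREE]
Op 5: b = realloc(b, 20) -> b = 17; heap: [0-13 ALLOC][14-16 FREE][17-36 ALLOC][37-45 FREE]
Op 6: c = malloc(12) -> c = NULL; heap: [0-13 ALLOC][14-16 FREE][17-36 ALLOC][37-45 FREE]
Op 7: free(a) -> (freed a); heap: [0-16 FREE][17-36 ALLOC][37-45 FREE]

Answer: [0-16 FREE][17-36 ALLOC][37-45 FREE]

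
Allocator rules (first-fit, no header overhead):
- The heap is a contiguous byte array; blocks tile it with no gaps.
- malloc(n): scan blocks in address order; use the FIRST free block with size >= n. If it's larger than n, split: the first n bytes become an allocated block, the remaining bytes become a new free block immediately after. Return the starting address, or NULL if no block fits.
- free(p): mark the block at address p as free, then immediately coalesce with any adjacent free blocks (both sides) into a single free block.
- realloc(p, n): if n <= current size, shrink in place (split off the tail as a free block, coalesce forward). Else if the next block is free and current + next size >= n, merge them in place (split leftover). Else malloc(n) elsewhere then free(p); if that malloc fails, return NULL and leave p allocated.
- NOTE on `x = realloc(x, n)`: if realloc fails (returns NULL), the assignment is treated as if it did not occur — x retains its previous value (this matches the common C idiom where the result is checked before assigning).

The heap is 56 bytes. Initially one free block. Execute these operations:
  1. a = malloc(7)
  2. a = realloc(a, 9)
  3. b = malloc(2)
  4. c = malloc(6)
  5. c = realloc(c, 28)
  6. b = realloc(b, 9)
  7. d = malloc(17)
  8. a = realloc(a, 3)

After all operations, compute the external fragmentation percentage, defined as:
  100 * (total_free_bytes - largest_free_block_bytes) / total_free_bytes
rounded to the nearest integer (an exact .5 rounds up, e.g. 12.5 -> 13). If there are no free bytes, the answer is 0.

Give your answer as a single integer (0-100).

Answer: 50

Derivation:
Op 1: a = malloc(7) -> a = 0; heap: [0-6 ALLOC][7-55 FREE]
Op 2: a = realloc(a, 9) -> a = 0; heap: [0-8 ALLOC][9-55 FREE]
Op 3: b = malloc(2) -> b = 9; heap: [0-8 ALLOC][9-10 ALLOC][11-55 FREE]
Op 4: c = malloc(6) -> c = 11; heap: [0-8 ALLOC][9-10 ALLOC][11-16 ALLOC][17-55 FREE]
Op 5: c = realloc(c, 28) -> c = 11; heap: [0-8 ALLOC][9-10 ALLOC][11-38 ALLOC][39-55 FREE]
Op 6: b = realloc(b, 9) -> b = 39; heap: [0-8 ALLOC][9-10 FREE][11-38 ALLOC][39-47 ALLOC][48-55 FREE]
Op 7: d = malloc(17) -> d = NULL; heap: [0-8 ALLOC][9-10 FREE][11-38 ALLOC][39-47 ALLOC][48-55 FREE]
Op 8: a = realloc(a, 3) -> a = 0; heap: [0-2 ALLOC][3-10 FREE][11-38 ALLOC][39-47 ALLOC][48-55 FREE]
Free blocks: [8 8] total_free=16 largest=8 -> 100*(16-8)/16 = 800/16 = 50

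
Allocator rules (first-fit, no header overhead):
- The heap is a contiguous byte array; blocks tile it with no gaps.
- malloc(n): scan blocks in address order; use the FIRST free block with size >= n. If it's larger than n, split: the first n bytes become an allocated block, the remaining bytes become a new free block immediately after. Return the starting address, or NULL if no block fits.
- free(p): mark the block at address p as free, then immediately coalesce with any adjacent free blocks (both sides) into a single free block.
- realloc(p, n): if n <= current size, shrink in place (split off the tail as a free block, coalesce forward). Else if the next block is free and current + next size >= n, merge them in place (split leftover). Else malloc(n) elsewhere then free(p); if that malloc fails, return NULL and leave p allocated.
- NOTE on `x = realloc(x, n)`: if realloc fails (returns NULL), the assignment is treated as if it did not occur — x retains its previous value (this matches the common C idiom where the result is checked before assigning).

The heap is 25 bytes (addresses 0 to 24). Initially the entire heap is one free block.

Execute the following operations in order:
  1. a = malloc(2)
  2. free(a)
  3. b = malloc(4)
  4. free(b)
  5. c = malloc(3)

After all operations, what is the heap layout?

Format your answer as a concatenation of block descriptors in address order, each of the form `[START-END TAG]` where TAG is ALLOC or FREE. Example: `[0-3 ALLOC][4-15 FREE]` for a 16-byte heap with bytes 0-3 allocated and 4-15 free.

Op 1: a = malloc(2) -> a = 0; heap: [0-1 ALLOC][2-24 FREE]
Op 2: free(a) -> (freed a); heap: [0-24 FREE]
Op 3: b = malloc(4) -> b = 0; heap: [0-3 ALLOC][4-24 FREE]
Op 4: free(b) -> (freed b); heap: [0-24 FREE]
Op 5: c = malloc(3) -> c = 0; heap: [0-2 ALLOC][3-24 FREE]

Answer: [0-2 ALLOC][3-24 FREE]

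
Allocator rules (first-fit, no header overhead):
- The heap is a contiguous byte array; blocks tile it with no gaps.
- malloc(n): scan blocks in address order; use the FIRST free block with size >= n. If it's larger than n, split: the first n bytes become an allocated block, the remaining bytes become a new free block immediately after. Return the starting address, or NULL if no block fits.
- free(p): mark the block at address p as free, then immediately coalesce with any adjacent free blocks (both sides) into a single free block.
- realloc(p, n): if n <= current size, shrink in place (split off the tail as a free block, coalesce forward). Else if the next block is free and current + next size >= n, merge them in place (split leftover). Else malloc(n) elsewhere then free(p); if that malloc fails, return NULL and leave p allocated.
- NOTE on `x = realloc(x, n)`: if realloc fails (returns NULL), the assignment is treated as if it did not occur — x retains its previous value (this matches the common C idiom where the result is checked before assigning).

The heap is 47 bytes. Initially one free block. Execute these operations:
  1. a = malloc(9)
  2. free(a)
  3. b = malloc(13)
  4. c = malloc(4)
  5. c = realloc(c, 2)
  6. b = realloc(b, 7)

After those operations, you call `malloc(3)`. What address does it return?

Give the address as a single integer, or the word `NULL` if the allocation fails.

Op 1: a = malloc(9) -> a = 0; heap: [0-8 ALLOC][9-46 FREE]
Op 2: free(a) -> (freed a); heap: [0-46 FREE]
Op 3: b = malloc(13) -> b = 0; heap: [0-12 ALLOC][13-46 FREE]
Op 4: c = malloc(4) -> c = 13; heap: [0-12 ALLOC][13-16 ALLOC][17-46 FREE]
Op 5: c = realloc(c, 2) -> c = 13; heap: [0-12 ALLOC][13-14 ALLOC][15-46 FREE]
Op 6: b = realloc(b, 7) -> b = 0; heap: [0-6 ALLOC][7-12 FREE][13-14 ALLOC][15-46 FREE]
malloc(3): first-fit scan over [0-6 ALLOC][7-12 FREE][13-14 ALLOC][15-46 FREE] -> 7

Answer: 7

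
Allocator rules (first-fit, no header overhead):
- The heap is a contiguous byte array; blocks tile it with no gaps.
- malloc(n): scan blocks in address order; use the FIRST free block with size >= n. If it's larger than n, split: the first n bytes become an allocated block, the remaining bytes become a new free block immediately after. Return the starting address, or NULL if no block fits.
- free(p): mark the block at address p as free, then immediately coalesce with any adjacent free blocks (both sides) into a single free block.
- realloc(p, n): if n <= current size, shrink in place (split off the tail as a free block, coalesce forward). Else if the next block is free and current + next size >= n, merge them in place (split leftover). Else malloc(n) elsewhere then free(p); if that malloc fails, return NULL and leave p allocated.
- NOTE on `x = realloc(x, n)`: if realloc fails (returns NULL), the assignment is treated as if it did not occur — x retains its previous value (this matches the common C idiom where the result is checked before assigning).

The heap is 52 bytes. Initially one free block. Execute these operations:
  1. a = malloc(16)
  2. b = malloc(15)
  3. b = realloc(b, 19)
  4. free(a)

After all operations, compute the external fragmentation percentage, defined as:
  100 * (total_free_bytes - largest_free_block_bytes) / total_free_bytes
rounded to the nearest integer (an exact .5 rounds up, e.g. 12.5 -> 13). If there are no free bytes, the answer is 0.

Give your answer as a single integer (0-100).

Op 1: a = malloc(16) -> a = 0; heap: [0-15 ALLOC][16-51 FREE]
Op 2: b = malloc(15) -> b = 16; heap: [0-15 ALLOC][16-30 ALLOC][31-51 FREE]
Op 3: b = realloc(b, 19) -> b = 16; heap: [0-15 ALLOC][16-34 ALLOC][35-51 FREE]
Op 4: free(a) -> (freed a); heap: [0-15 FREE][16-34 ALLOC][35-51 FREE]
Free blocks: [16 17] total_free=33 largest=17 -> 100*(33-17)/33 = 1600/33 ≈ 48.485 -> rounds to 48

Answer: 48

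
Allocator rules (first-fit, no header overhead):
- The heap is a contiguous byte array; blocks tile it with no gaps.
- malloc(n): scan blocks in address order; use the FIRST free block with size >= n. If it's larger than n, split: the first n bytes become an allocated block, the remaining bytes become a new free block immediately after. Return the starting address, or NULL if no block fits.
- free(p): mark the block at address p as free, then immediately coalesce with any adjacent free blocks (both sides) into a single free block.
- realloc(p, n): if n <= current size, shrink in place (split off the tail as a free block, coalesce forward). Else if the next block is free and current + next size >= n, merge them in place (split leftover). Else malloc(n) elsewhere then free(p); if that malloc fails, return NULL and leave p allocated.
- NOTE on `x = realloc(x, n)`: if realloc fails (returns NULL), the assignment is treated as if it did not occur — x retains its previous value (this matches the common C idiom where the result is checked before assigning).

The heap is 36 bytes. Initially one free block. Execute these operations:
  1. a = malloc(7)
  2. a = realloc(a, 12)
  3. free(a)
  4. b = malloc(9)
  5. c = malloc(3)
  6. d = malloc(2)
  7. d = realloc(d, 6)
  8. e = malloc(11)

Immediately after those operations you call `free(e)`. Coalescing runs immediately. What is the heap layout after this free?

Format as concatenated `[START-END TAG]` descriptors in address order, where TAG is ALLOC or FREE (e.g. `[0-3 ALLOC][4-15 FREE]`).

Answer: [0-8 ALLOC][9-11 ALLOC][12-17 ALLOC][18-35 FREE]

Derivation:
Op 1: a = malloc(7) -> a = 0; heap: [0-6 ALLOC][7-35 FREE]
Op 2: a = realloc(a, 12) -> a = 0; heap: [0-11 ALLOC][12-35 FREE]
Op 3: free(a) -> (freed a); heap: [0-35 FREE]
Op 4: b = malloc(9) -> b = 0; heap: [0-8 ALLOC][9-35 FREE]
Op 5: c = malloc(3) -> c = 9; heap: [0-8 ALLOC][9-11 ALLOC][12-35 FREE]
Op 6: d = malloc(2) -> d = 12; heap: [0-8 ALLOC][9-11 ALLOC][12-13 ALLOC][14-35 FREE]
Op 7: d = realloc(d, 6) -> d = 12; heap: [0-8 ALLOC][9-11 ALLOC][12-17 ALLOC][18-35 FREE]
Op 8: e = malloc(11) -> e = 18; heap: [0-8 ALLOC][9-11 ALLOC][12-17 ALLOC][18-28 ALLOC][29-35 FREE]
free(e): e = 18 -> block [18-28 ALLOC]; mark free, coalesce with adjacent free neighbors -> [0-8 ALLOC][9-11 ALLOC][12-17 ALLOC][18-35 FREE]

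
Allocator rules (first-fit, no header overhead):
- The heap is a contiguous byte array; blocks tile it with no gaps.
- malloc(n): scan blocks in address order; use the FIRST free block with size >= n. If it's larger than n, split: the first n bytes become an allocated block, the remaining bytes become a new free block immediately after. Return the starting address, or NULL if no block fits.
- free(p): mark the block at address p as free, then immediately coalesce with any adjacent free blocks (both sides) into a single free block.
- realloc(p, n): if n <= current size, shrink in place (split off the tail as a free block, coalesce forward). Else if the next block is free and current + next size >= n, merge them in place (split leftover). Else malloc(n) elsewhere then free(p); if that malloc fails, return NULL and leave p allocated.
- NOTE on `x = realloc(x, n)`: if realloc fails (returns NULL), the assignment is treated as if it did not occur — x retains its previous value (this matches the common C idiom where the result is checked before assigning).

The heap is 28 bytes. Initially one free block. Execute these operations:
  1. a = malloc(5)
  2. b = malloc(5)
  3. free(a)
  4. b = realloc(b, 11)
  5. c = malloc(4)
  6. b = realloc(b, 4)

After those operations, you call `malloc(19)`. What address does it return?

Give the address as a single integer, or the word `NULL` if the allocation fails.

Answer: 9

Derivation:
Op 1: a = malloc(5) -> a = 0; heap: [0-4 ALLOC][5-27 FREE]
Op 2: b = malloc(5) -> b = 5; heap: [0-4 ALLOC][5-9 ALLOC][10-27 FREE]
Op 3: free(a) -> (freed a); heap: [0-4 FREE][5-9 ALLOC][10-27 FREE]
Op 4: b = realloc(b, 11) -> b = 5; heap: [0-4 FREE][5-15 ALLOC][16-27 FREE]
Op 5: c = malloc(4) -> c = 0; heap: [0-3 ALLOC][4-4 FREE][5-15 ALLOC][16-27 FREE]
Op 6: b = realloc(b, 4) -> b = 5; heap: [0-3 ALLOC][4-4 FREE][5-8 ALLOC][9-27 FREE]
malloc(19): first-fit scan over [0-3 ALLOC][4-4 FREE][5-8 ALLOC][9-27 FREE] -> 9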